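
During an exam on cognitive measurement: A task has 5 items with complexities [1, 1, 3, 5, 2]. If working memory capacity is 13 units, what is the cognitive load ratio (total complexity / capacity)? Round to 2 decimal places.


Total complexity = 1 + 1 + 3 + 5 + 2 = 12
Load = total / capacity = 12 / 13
= 0.92


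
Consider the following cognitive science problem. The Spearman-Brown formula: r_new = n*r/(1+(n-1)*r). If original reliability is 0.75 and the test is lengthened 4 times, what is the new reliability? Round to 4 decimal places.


r_new = n*r / (1 + (n-1)*r)
Numerator = 4 * 0.75 = 3.0
Denominator = 1 + 3 * 0.75 = 3.25
r_new = 3.0 / 3.25
= 0.9231


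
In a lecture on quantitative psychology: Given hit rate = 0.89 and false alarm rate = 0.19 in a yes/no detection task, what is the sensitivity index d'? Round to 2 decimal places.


d' = z(HR) - z(FAR)
z(0.89) = 1.2265
z(0.19) = -0.8779
d' = 1.2265 - -0.8779
= 2.10


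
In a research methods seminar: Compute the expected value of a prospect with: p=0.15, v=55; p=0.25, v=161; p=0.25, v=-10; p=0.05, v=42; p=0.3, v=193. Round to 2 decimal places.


EU = sum(p_i * v_i)
0.15 * 55 = 8.25
0.25 * 161 = 40.25
0.25 * -10 = -2.5
0.05 * 42 = 2.1
0.3 * 193 = 57.9
EU = 8.25 + 40.25 + -2.5 + 2.1 + 57.9
= 106.00


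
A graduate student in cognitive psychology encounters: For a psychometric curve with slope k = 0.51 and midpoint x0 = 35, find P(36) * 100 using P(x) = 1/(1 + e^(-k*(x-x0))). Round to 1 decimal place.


P(x) = 1/(1 + e^(-0.51*(36 - 35)))
Exponent = -0.51 * 1 = -0.51
e^(-0.51) = 0.600496
P = 1/(1 + 0.600496) = 0.624806
Percentage = 62.5


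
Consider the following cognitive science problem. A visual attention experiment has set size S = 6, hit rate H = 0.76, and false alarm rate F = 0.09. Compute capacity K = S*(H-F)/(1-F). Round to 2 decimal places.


K = S * (H - F) / (1 - F)
H - F = 0.67
1 - F = 0.91
K = 6 * 0.67 / 0.91
= 4.42


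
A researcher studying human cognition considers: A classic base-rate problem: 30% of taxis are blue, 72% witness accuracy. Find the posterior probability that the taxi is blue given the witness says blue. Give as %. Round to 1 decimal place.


P(blue | says blue) = P(says blue | blue)*P(blue) / [P(says blue | blue)*P(blue) + P(says blue | not blue)*P(not blue)]
Numerator = 0.72 * 0.3 = 0.216
False identification = 0.28 * 0.7 = 0.196
P = 0.216 / (0.216 + 0.196)
= 0.216 / 0.412
As percentage = 52.4


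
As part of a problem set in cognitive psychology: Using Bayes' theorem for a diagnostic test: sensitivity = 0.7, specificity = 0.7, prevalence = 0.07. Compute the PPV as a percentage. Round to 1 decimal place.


PPV = (sens * prev) / (sens * prev + (1-spec) * (1-prev))
Numerator = 0.7 * 0.07 = 0.049
P(positive and no disease) = (1 - spec) * (1 - prev) = (1 - 0.7) * (1 - 0.07) = 0.279
Denominator = 0.049 + 0.279 = 0.328
PPV = 0.049 / 0.328 = 0.14939
As percentage = 14.9


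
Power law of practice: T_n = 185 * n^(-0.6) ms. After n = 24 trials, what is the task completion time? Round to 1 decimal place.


T_n = 185 * 24^(-0.6)
24^(-0.6) = 0.14855
T_n = 185 * 0.14855
= 27.5 ms


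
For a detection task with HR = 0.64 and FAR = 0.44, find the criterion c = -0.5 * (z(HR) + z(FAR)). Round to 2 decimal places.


c = -0.5 * (z(HR) + z(FAR))
z(0.64) = 0.3585
z(0.44) = -0.151
c = -0.5 * (0.3585 + -0.151)
= -0.5 * 0.2075
= -0.10


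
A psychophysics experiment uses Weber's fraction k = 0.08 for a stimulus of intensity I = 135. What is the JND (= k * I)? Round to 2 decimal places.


JND = k * I
JND = 0.08 * 135
= 10.80


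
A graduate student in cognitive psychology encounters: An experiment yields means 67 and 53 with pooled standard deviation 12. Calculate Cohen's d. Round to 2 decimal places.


Cohen's d = (M1 - M2) / S_pooled
= (67 - 53) / 12
= 14 / 12
= 1.17


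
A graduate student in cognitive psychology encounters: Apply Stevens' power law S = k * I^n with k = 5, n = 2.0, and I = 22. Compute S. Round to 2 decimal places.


S = 5 * 22^2.0
22^2.0 = 484.0
S = 5 * 484.0
= 2420.00


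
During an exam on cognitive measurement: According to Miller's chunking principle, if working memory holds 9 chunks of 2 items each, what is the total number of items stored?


Total items = chunks * items_per_chunk
= 9 * 2
= 18


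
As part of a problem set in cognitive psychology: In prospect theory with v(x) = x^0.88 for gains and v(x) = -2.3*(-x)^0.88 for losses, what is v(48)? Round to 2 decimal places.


Since x = 48 >= 0, use v(x) = x^0.88
48^0.88 = 30.1642
v(48) = 30.16


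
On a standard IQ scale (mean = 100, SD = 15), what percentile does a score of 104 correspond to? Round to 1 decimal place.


z = (IQ - mean) / SD
z = (104 - 100) / 15 = 0.2667
Percentile = Phi(0.2667) * 100
Phi(0.2667) = 0.60515
= 60.5


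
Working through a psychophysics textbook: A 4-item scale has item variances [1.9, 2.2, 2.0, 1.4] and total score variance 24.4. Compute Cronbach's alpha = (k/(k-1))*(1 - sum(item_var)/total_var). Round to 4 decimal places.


alpha = (k/(k-1)) * (1 - sum(s_i^2)/s_total^2)
sum(item variances) = 7.5
k/(k-1) = 4/3 = 1.333333
1 - 7.5/24.4 = 1 - 0.307377 = 0.692623
alpha = 1.333333 * 0.692623
= 0.9235


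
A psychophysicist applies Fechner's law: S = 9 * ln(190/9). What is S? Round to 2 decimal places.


S = 9 * ln(190/9)
I/I0 = 21.111111
ln(21.111111) = 3.0498
S = 9 * 3.0498
= 27.45


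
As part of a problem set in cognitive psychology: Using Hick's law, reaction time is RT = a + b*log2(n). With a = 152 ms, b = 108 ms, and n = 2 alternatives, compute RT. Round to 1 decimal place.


RT = 152 + 108 * log2(2)
log2(2) = 1.0
RT = 152 + 108 * 1.0
= 152 + 108.0
= 260.0 ms


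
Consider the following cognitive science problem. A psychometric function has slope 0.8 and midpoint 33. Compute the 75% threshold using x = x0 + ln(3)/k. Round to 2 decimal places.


At P = 0.75: 0.75 = 1/(1 + e^(-k*(x-x0)))
Solving: e^(-k*(x-x0)) = 1/3
x = x0 + ln(3)/k
ln(3) = 1.0986
x = 33 + 1.0986/0.8
= 33 + 1.3732
= 34.37


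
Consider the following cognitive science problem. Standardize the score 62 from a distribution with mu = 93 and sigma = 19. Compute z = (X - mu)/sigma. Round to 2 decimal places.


z = (X - mu) / sigma
= (62 - 93) / 19
= -31 / 19
= -1.63


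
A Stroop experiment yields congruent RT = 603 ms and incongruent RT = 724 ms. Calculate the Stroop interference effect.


Stroop effect = RT(incongruent) - RT(congruent)
= 724 - 603
= 121 ms


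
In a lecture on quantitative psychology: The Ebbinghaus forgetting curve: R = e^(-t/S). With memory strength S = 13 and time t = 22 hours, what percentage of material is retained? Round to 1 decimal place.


R = e^(-t/S)
-t/S = -22/13 = -1.692308
R = e^(-1.692308) = 0.184094
Percentage = 0.184094 * 100
= 18.4


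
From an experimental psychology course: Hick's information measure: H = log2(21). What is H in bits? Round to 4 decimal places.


H = log2(n)
H = log2(21)
= 4.3923


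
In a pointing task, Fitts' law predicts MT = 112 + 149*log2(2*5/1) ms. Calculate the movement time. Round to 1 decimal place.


MT = 112 + 149 * log2(2*5/1)
2D/W = 10.0
log2(10.0) = 3.3219
MT = 112 + 149 * 3.3219
= 607.0 ms


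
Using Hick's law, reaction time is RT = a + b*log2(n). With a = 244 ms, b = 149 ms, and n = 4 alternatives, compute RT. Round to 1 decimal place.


RT = 244 + 149 * log2(4)
log2(4) = 2.0
RT = 244 + 149 * 2.0
= 244 + 298.0
= 542.0 ms


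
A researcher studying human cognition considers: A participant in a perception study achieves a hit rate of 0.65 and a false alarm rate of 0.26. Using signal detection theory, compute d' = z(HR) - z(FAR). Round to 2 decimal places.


d' = z(HR) - z(FAR)
z(0.65) = 0.3853
z(0.26) = -0.6433
d' = 0.3853 - -0.6433
= 1.03


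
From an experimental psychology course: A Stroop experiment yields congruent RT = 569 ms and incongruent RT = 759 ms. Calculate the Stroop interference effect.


Stroop effect = RT(incongruent) - RT(congruent)
= 759 - 569
= 190 ms


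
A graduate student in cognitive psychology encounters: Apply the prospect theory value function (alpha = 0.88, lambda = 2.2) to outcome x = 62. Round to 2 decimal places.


Since x = 62 >= 0, use v(x) = x^0.88
62^0.88 = 37.7837
v(62) = 37.78


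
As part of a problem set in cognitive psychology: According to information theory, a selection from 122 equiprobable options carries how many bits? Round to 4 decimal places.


H = log2(n)
H = log2(122)
= 6.9307


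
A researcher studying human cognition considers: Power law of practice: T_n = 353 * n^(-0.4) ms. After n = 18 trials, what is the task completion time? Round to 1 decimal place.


T_n = 353 * 18^(-0.4)
18^(-0.4) = 0.314696
T_n = 353 * 0.314696
= 111.1 ms


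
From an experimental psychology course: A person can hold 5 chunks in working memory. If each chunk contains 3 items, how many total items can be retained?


Total items = chunks * items_per_chunk
= 5 * 3
= 15


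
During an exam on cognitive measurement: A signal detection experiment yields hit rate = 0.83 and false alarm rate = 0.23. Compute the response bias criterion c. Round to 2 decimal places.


c = -0.5 * (z(HR) + z(FAR))
z(0.83) = 0.9542
z(0.23) = -0.7388
c = -0.5 * (0.9542 + -0.7388)
= -0.5 * 0.2154
= -0.11


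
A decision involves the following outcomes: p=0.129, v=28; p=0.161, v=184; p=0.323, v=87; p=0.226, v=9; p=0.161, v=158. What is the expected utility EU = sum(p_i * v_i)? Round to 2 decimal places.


EU = sum(p_i * v_i)
0.129 * 28 = 3.612
0.161 * 184 = 29.624
0.323 * 87 = 28.101
0.226 * 9 = 2.034
0.161 * 158 = 25.438
EU = 3.612 + 29.624 + 28.101 + 2.034 + 25.438
= 88.81


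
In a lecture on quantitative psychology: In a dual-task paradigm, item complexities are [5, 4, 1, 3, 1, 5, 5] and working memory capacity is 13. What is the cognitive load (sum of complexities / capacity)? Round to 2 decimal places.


Total complexity = 5 + 4 + 1 + 3 + 1 + 5 + 5 = 24
Load = total / capacity = 24 / 13
= 1.85


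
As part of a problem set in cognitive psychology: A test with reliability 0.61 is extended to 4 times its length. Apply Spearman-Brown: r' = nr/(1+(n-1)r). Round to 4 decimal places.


r_new = n*r / (1 + (n-1)*r)
Numerator = 4 * 0.61 = 2.44
Denominator = 1 + 3 * 0.61 = 2.83
r_new = 2.44 / 2.83
= 0.8622


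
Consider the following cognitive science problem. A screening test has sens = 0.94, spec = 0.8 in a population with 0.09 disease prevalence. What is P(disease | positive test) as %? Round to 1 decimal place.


PPV = (sens * prev) / (sens * prev + (1-spec) * (1-prev))
Numerator = 0.94 * 0.09 = 0.0846
P(positive and no disease) = (1 - spec) * (1 - prev) = (1 - 0.8) * (1 - 0.09) = 0.182
Denominator = 0.0846 + 0.182 = 0.2666
PPV = 0.0846 / 0.2666 = 0.317329
As percentage = 31.7


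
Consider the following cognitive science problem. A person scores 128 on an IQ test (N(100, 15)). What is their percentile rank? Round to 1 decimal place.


z = (IQ - mean) / SD
z = (128 - 100) / 15 = 1.8667
Percentile = Phi(1.8667) * 100
Phi(1.8667) = 0.969028
= 96.9


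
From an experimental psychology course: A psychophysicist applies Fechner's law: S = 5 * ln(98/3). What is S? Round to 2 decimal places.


S = 5 * ln(98/3)
I/I0 = 32.666667
ln(32.666667) = 3.4864
S = 5 * 3.4864
= 17.43


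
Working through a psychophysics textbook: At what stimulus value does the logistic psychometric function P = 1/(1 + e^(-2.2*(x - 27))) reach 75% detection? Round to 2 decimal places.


At P = 0.75: 0.75 = 1/(1 + e^(-k*(x-x0)))
Solving: e^(-k*(x-x0)) = 1/3
x = x0 + ln(3)/k
ln(3) = 1.0986
x = 27 + 1.0986/2.2
= 27 + 0.4994
= 27.50


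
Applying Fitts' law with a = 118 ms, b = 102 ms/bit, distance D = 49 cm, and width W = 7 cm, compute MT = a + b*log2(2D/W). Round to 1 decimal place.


MT = 118 + 102 * log2(2*49/7)
2D/W = 14.0
log2(14.0) = 3.8074
MT = 118 + 102 * 3.8074
= 506.4 ms


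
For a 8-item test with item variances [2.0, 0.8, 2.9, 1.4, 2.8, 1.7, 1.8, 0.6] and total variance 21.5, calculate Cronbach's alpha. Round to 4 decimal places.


alpha = (k/(k-1)) * (1 - sum(s_i^2)/s_total^2)
sum(item variances) = 14.0
k/(k-1) = 8/7 = 1.142857
1 - 14.0/21.5 = 1 - 0.651163 = 0.348837
alpha = 1.142857 * 0.348837
= 0.3987


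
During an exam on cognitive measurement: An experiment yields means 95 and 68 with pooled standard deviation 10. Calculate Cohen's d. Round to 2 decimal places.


Cohen's d = (M1 - M2) / S_pooled
= (95 - 68) / 10
= 27 / 10
= 2.70


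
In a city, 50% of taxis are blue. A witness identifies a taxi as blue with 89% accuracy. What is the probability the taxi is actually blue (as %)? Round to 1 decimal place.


P(blue | says blue) = P(says blue | blue)*P(blue) / [P(says blue | blue)*P(blue) + P(says blue | not blue)*P(not blue)]
Numerator = 0.89 * 0.5 = 0.445
False identification = 0.11 * 0.5 = 0.055
P = 0.445 / (0.445 + 0.055)
= 0.445 / 0.5
As percentage = 89.0


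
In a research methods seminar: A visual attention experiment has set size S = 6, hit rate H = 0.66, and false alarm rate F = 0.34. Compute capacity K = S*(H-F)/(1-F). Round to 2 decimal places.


K = S * (H - F) / (1 - F)
H - F = 0.32
1 - F = 0.66
K = 6 * 0.32 / 0.66
= 2.91


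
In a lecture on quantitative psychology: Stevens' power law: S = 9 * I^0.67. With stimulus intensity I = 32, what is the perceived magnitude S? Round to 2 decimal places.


S = 9 * 32^0.67
32^0.67 = 10.1965
S = 9 * 10.1965
= 91.77


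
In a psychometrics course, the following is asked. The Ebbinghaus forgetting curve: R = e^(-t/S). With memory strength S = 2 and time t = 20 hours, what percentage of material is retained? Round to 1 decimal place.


R = e^(-t/S)
-t/S = -20/2 = -10.0
R = e^(-10.0) = 4.5e-05
Percentage = 4.5e-05 * 100
= 0.0


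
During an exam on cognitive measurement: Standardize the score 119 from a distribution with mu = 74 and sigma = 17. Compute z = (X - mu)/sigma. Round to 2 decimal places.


z = (X - mu) / sigma
= (119 - 74) / 17
= 45 / 17
= 2.65


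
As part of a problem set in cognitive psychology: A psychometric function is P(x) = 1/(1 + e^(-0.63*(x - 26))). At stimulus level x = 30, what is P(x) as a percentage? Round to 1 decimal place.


P(x) = 1/(1 + e^(-0.63*(30 - 26)))
Exponent = -0.63 * 4 = -2.52
e^(-2.52) = 0.08046
P = 1/(1 + 0.08046) = 0.925532
Percentage = 92.6


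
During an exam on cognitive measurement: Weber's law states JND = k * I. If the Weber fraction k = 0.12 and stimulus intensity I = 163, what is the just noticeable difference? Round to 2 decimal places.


JND = k * I
JND = 0.12 * 163
= 19.56


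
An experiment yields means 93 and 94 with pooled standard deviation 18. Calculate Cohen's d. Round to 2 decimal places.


Cohen's d = (M1 - M2) / S_pooled
= (93 - 94) / 18
= -1 / 18
= -0.06


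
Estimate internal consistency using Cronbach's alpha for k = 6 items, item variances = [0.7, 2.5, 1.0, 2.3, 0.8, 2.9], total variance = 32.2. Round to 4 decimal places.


alpha = (k/(k-1)) * (1 - sum(s_i^2)/s_total^2)
sum(item variances) = 10.2
k/(k-1) = 6/5 = 1.2
1 - 10.2/32.2 = 1 - 0.31677 = 0.68323
alpha = 1.2 * 0.68323
= 0.8199


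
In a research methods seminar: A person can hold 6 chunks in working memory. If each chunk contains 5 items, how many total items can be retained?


Total items = chunks * items_per_chunk
= 6 * 5
= 30


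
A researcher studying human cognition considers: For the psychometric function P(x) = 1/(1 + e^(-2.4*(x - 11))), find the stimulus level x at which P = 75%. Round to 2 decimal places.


At P = 0.75: 0.75 = 1/(1 + e^(-k*(x-x0)))
Solving: e^(-k*(x-x0)) = 1/3
x = x0 + ln(3)/k
ln(3) = 1.0986
x = 11 + 1.0986/2.4
= 11 + 0.4578
= 11.46


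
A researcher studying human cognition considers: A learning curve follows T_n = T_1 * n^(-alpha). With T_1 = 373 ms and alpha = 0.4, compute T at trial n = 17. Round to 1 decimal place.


T_n = 373 * 17^(-0.4)
17^(-0.4) = 0.321974
T_n = 373 * 0.321974
= 120.1 ms


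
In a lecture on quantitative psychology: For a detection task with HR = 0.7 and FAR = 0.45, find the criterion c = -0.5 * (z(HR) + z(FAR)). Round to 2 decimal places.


c = -0.5 * (z(HR) + z(FAR))
z(0.7) = 0.5244
z(0.45) = -0.1257
c = -0.5 * (0.5244 + -0.1257)
= -0.5 * 0.3987
= -0.20


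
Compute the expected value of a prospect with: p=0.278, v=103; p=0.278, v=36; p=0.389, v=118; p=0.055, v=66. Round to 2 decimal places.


EU = sum(p_i * v_i)
0.278 * 103 = 28.634
0.278 * 36 = 10.008
0.389 * 118 = 45.902
0.055 * 66 = 3.63
EU = 28.634 + 10.008 + 45.902 + 3.63
= 88.17


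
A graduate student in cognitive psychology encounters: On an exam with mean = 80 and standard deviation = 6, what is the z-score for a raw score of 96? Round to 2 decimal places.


z = (X - mu) / sigma
= (96 - 80) / 6
= 16 / 6
= 2.67


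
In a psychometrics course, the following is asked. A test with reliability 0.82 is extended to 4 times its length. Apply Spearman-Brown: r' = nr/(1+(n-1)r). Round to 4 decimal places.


r_new = n*r / (1 + (n-1)*r)
Numerator = 4 * 0.82 = 3.28
Denominator = 1 + 3 * 0.82 = 3.46
r_new = 3.28 / 3.46
= 0.9480


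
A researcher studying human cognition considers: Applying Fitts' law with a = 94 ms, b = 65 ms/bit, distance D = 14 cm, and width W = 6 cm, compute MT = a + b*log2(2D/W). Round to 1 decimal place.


MT = 94 + 65 * log2(2*14/6)
2D/W = 4.666667
log2(4.666667) = 2.2224
MT = 94 + 65 * 2.2224
= 238.5 ms


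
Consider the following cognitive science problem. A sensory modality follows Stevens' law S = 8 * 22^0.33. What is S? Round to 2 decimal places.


S = 8 * 22^0.33
22^0.33 = 2.7733
S = 8 * 2.7733
= 22.19


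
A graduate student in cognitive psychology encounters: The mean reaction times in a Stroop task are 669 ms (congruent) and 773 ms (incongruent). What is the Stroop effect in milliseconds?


Stroop effect = RT(incongruent) - RT(congruent)
= 773 - 669
= 104 ms


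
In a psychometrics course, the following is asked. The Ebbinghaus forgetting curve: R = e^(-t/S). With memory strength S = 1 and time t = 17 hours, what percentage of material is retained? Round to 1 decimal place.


R = e^(-t/S)
-t/S = -17/1 = -17.0
R = e^(-17.0) = 0.0
Percentage = 0.0 * 100
= 0.0


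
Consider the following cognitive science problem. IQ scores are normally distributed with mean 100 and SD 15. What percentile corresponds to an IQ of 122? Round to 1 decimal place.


z = (IQ - mean) / SD
z = (122 - 100) / 15 = 1.4667
Percentile = Phi(1.4667) * 100
Phi(1.4667) = 0.928771
= 92.9


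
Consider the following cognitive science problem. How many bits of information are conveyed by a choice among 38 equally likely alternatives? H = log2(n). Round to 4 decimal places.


H = log2(n)
H = log2(38)
= 5.2479


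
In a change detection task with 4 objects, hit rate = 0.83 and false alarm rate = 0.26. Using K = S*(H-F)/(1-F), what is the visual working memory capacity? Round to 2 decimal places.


K = S * (H - F) / (1 - F)
H - F = 0.57
1 - F = 0.74
K = 4 * 0.57 / 0.74
= 3.08


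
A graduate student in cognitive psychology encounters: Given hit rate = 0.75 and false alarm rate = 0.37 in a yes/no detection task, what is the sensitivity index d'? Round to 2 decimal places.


d' = z(HR) - z(FAR)
z(0.75) = 0.6745
z(0.37) = -0.3319
d' = 0.6745 - -0.3319
= 1.01


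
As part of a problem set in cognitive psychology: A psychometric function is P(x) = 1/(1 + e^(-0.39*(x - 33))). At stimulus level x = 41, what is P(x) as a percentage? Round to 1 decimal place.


P(x) = 1/(1 + e^(-0.39*(41 - 33)))
Exponent = -0.39 * 8 = -3.12
e^(-3.12) = 0.044157
P = 1/(1 + 0.044157) = 0.95771
Percentage = 95.8


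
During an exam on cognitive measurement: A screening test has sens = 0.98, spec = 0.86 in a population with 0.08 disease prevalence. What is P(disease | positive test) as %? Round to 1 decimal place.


PPV = (sens * prev) / (sens * prev + (1-spec) * (1-prev))
Numerator = 0.98 * 0.08 = 0.0784
P(positive and no disease) = (1 - spec) * (1 - prev) = (1 - 0.86) * (1 - 0.08) = 0.1288
Denominator = 0.0784 + 0.1288 = 0.2072
PPV = 0.0784 / 0.2072 = 0.378378
As percentage = 37.8


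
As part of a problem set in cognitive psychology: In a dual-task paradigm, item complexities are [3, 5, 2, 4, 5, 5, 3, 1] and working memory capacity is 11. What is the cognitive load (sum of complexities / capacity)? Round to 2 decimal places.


Total complexity = 3 + 5 + 2 + 4 + 5 + 5 + 3 + 1 = 28
Load = total / capacity = 28 / 11
= 2.55


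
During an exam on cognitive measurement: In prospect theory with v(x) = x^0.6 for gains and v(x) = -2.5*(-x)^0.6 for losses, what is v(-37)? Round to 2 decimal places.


Since x = -37 < 0, use v(x) = -lambda*(-x)^alpha
(-x) = 37
37^0.6 = 8.7281
v(-37) = -2.5 * 8.7281
= -21.82


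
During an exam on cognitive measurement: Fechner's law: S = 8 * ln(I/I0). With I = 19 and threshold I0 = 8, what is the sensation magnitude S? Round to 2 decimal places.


S = 8 * ln(19/8)
I/I0 = 2.375
ln(2.375) = 0.865
S = 8 * 0.865
= 6.92


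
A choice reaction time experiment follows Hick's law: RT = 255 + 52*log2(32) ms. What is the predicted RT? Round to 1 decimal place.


RT = 255 + 52 * log2(32)
log2(32) = 5.0
RT = 255 + 52 * 5.0
= 255 + 260.0
= 515.0 ms


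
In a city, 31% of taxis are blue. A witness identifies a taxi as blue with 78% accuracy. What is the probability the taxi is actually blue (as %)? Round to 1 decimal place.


P(blue | says blue) = P(says blue | blue)*P(blue) / [P(says blue | blue)*P(blue) + P(says blue | not blue)*P(not blue)]
Numerator = 0.78 * 0.31 = 0.2418
False identification = 0.22 * 0.69 = 0.1518
P = 0.2418 / (0.2418 + 0.1518)
= 0.2418 / 0.3936
As percentage = 61.4


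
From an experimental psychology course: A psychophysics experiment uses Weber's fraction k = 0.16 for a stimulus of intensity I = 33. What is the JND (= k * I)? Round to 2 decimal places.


JND = k * I
JND = 0.16 * 33
= 5.28


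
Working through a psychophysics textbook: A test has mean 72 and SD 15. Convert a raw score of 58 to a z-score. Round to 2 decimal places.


z = (X - mu) / sigma
= (58 - 72) / 15
= -14 / 15
= -0.93


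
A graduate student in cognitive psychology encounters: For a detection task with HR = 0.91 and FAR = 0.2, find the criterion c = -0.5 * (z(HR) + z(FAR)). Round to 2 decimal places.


c = -0.5 * (z(HR) + z(FAR))
z(0.91) = 1.3408
z(0.2) = -0.8416
c = -0.5 * (1.3408 + -0.8416)
= -0.5 * 0.4992
= -0.25


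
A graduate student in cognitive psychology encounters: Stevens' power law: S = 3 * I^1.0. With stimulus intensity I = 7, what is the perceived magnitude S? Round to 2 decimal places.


S = 3 * 7^1.0
7^1.0 = 7.0
S = 3 * 7.0
= 21.00


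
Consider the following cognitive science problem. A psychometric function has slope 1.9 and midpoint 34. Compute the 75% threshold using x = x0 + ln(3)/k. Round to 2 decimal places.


At P = 0.75: 0.75 = 1/(1 + e^(-k*(x-x0)))
Solving: e^(-k*(x-x0)) = 1/3
x = x0 + ln(3)/k
ln(3) = 1.0986
x = 34 + 1.0986/1.9
= 34 + 0.5782
= 34.58


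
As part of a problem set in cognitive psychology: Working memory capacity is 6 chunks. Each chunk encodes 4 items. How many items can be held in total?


Total items = chunks * items_per_chunk
= 6 * 4
= 24


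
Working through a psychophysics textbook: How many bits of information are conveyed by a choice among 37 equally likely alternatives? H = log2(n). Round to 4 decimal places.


H = log2(n)
H = log2(37)
= 5.2095


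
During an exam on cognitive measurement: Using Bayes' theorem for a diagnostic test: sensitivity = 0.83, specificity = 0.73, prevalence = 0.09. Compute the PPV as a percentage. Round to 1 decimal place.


PPV = (sens * prev) / (sens * prev + (1-spec) * (1-prev))
Numerator = 0.83 * 0.09 = 0.0747
P(positive and no disease) = (1 - spec) * (1 - prev) = (1 - 0.73) * (1 - 0.09) = 0.2457
Denominator = 0.0747 + 0.2457 = 0.3204
PPV = 0.0747 / 0.3204 = 0.233146
As percentage = 23.3


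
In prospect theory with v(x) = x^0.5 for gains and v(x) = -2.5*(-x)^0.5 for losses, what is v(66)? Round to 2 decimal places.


Since x = 66 >= 0, use v(x) = x^0.5
66^0.5 = 8.124
v(66) = 8.12


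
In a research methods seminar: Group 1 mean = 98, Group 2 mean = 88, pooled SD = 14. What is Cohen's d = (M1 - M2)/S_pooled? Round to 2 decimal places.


Cohen's d = (M1 - M2) / S_pooled
= (98 - 88) / 14
= 10 / 14
= 0.71


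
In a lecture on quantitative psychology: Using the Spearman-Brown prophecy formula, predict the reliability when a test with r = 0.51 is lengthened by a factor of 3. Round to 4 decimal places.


r_new = n*r / (1 + (n-1)*r)
Numerator = 3 * 0.51 = 1.53
Denominator = 1 + 2 * 0.51 = 2.02
r_new = 1.53 / 2.02
= 0.7574


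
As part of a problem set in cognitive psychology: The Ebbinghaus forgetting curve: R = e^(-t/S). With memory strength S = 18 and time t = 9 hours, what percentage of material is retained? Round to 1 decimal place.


R = e^(-t/S)
-t/S = -9/18 = -0.5
R = e^(-0.5) = 0.606531
Percentage = 0.606531 * 100
= 60.7


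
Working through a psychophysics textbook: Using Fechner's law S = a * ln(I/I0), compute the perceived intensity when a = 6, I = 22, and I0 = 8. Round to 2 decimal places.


S = 6 * ln(22/8)
I/I0 = 2.75
ln(2.75) = 1.0116
S = 6 * 1.0116
= 6.07


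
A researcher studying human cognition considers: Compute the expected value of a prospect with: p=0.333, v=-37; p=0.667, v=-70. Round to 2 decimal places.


EU = sum(p_i * v_i)
0.333 * -37 = -12.321
0.667 * -70 = -46.69
EU = -12.321 + -46.69
= -59.01


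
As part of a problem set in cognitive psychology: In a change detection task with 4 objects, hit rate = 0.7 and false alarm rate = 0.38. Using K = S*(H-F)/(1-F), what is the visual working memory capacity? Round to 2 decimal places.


K = S * (H - F) / (1 - F)
H - F = 0.32
1 - F = 0.62
K = 4 * 0.32 / 0.62
= 2.06


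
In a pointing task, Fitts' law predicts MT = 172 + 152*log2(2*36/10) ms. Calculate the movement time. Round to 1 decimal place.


MT = 172 + 152 * log2(2*36/10)
2D/W = 7.2
log2(7.2) = 2.848
MT = 172 + 152 * 2.848
= 604.9 ms


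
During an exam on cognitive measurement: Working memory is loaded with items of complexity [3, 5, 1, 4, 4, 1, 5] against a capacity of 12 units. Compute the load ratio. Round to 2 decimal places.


Total complexity = 3 + 5 + 1 + 4 + 4 + 1 + 5 = 23
Load = total / capacity = 23 / 12
= 1.92


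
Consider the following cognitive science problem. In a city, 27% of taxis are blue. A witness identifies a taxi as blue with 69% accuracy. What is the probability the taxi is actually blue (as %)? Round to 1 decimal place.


P(blue | says blue) = P(says blue | blue)*P(blue) / [P(says blue | blue)*P(blue) + P(says blue | not blue)*P(not blue)]
Numerator = 0.69 * 0.27 = 0.1863
False identification = 0.31 * 0.73 = 0.2263
P = 0.1863 / (0.1863 + 0.2263)
= 0.1863 / 0.4126
As percentage = 45.2


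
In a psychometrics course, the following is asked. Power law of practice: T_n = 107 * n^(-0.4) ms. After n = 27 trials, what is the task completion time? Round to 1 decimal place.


T_n = 107 * 27^(-0.4)
27^(-0.4) = 0.267581
T_n = 107 * 0.267581
= 28.6 ms


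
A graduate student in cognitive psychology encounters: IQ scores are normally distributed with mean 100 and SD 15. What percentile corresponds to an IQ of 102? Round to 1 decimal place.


z = (IQ - mean) / SD
z = (102 - 100) / 15 = 0.1333
Percentile = Phi(0.1333) * 100
Phi(0.1333) = 0.553022
= 55.3


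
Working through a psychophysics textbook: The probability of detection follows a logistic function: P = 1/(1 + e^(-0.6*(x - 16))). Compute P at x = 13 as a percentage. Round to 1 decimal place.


P(x) = 1/(1 + e^(-0.6*(13 - 16)))
Exponent = -0.6 * -3 = 1.8
e^(1.8) = 6.049647
P = 1/(1 + 6.049647) = 0.141851
Percentage = 14.2


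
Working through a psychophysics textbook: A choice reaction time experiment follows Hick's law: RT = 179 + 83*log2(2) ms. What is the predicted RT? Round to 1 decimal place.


RT = 179 + 83 * log2(2)
log2(2) = 1.0
RT = 179 + 83 * 1.0
= 179 + 83.0
= 262.0 ms


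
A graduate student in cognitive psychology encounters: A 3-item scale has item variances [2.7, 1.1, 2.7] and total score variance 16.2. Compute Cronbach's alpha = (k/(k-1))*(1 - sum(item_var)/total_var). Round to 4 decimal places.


alpha = (k/(k-1)) * (1 - sum(s_i^2)/s_total^2)
sum(item variances) = 6.5
k/(k-1) = 3/2 = 1.5
1 - 6.5/16.2 = 1 - 0.401235 = 0.598765
alpha = 1.5 * 0.598765
= 0.8981


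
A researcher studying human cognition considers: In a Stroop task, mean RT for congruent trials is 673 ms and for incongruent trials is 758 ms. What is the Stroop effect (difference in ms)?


Stroop effect = RT(incongruent) - RT(congruent)
= 758 - 673
= 85 ms


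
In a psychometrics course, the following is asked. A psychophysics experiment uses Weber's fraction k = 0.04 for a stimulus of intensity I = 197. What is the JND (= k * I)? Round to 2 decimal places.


JND = k * I
JND = 0.04 * 197
= 7.88


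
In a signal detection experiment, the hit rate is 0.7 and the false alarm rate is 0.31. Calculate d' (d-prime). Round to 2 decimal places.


d' = z(HR) - z(FAR)
z(0.7) = 0.5244
z(0.31) = -0.4959
d' = 0.5244 - -0.4959
= 1.02


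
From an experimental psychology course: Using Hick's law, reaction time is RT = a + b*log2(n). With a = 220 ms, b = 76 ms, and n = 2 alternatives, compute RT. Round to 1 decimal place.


RT = 220 + 76 * log2(2)
log2(2) = 1.0
RT = 220 + 76 * 1.0
= 220 + 76.0
= 296.0 ms


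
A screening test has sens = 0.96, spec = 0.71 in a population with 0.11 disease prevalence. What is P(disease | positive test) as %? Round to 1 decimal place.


PPV = (sens * prev) / (sens * prev + (1-spec) * (1-prev))
Numerator = 0.96 * 0.11 = 0.1056
P(positive and no disease) = (1 - spec) * (1 - prev) = (1 - 0.71) * (1 - 0.11) = 0.2581
Denominator = 0.1056 + 0.2581 = 0.3637
PPV = 0.1056 / 0.3637 = 0.290349
As percentage = 29.0


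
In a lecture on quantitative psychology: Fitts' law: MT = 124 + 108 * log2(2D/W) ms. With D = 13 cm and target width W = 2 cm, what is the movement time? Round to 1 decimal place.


MT = 124 + 108 * log2(2*13/2)
2D/W = 13.0
log2(13.0) = 3.7004
MT = 124 + 108 * 3.7004
= 523.6 ms


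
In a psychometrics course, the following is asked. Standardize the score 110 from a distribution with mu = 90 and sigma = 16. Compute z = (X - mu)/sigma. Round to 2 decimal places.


z = (X - mu) / sigma
= (110 - 90) / 16
= 20 / 16
= 1.25


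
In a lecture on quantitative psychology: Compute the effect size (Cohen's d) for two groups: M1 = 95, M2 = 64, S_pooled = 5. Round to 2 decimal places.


Cohen's d = (M1 - M2) / S_pooled
= (95 - 64) / 5
= 31 / 5
= 6.20


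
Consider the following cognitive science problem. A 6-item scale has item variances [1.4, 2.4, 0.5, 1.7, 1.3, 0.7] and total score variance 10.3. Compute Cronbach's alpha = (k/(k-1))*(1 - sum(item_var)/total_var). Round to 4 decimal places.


alpha = (k/(k-1)) * (1 - sum(s_i^2)/s_total^2)
sum(item variances) = 8.0
k/(k-1) = 6/5 = 1.2
1 - 8.0/10.3 = 1 - 0.776699 = 0.223301
alpha = 1.2 * 0.223301
= 0.2680


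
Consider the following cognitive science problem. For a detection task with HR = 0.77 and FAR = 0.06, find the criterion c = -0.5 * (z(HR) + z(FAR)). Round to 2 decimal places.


c = -0.5 * (z(HR) + z(FAR))
z(0.77) = 0.7388
z(0.06) = -1.5548
c = -0.5 * (0.7388 + -1.5548)
= -0.5 * -0.816
= 0.41


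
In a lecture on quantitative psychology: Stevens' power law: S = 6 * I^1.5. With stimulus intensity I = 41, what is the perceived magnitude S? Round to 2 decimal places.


S = 6 * 41^1.5
41^1.5 = 262.5281
S = 6 * 262.5281
= 1575.17


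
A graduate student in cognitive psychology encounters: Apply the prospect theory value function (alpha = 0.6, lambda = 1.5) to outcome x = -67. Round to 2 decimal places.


Since x = -67 < 0, use v(x) = -lambda*(-x)^alpha
(-x) = 67
67^0.6 = 12.4636
v(-67) = -1.5 * 12.4636
= -18.70


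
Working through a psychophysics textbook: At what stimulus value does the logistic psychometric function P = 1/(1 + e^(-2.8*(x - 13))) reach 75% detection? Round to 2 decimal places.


At P = 0.75: 0.75 = 1/(1 + e^(-k*(x-x0)))
Solving: e^(-k*(x-x0)) = 1/3
x = x0 + ln(3)/k
ln(3) = 1.0986
x = 13 + 1.0986/2.8
= 13 + 0.3924
= 13.39


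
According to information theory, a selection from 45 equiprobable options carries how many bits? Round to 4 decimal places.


H = log2(n)
H = log2(45)
= 5.4919


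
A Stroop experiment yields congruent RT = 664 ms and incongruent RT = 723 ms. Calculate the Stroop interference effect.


Stroop effect = RT(incongruent) - RT(congruent)
= 723 - 664
= 59 ms


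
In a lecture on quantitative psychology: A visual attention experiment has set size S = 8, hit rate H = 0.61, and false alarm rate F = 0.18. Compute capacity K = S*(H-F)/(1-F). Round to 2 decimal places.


K = S * (H - F) / (1 - F)
H - F = 0.43
1 - F = 0.82
K = 8 * 0.43 / 0.82
= 4.20


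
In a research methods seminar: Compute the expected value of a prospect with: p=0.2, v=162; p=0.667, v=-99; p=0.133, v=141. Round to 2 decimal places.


EU = sum(p_i * v_i)
0.2 * 162 = 32.4
0.667 * -99 = -66.033
0.133 * 141 = 18.753
EU = 32.4 + -66.033 + 18.753
= -14.88


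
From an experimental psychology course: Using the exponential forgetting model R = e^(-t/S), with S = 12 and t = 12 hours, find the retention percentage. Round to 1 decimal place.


R = e^(-t/S)
-t/S = -12/12 = -1.0
R = e^(-1.0) = 0.367879
Percentage = 0.367879 * 100
= 36.8


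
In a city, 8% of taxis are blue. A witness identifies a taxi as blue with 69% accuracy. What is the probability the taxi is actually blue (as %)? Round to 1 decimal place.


P(blue | says blue) = P(says blue | blue)*P(blue) / [P(says blue | blue)*P(blue) + P(says blue | not blue)*P(not blue)]
Numerator = 0.69 * 0.08 = 0.0552
False identification = 0.31 * 0.92 = 0.2852
P = 0.0552 / (0.0552 + 0.2852)
= 0.0552 / 0.3404
As percentage = 16.2


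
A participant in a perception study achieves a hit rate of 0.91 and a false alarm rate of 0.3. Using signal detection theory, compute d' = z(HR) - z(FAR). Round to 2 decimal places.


d' = z(HR) - z(FAR)
z(0.91) = 1.3408
z(0.3) = -0.5244
d' = 1.3408 - -0.5244
= 1.87


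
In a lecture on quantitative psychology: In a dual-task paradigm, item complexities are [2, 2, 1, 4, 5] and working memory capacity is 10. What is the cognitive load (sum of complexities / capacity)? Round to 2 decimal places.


Total complexity = 2 + 2 + 1 + 4 + 5 = 14
Load = total / capacity = 14 / 10
= 1.40


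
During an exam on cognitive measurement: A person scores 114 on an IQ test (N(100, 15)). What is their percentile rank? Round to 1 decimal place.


z = (IQ - mean) / SD
z = (114 - 100) / 15 = 0.9333
Percentile = Phi(0.9333) * 100
Phi(0.9333) = 0.824667
= 82.5


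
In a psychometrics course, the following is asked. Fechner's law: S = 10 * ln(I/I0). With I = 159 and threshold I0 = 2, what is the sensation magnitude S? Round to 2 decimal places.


S = 10 * ln(159/2)
I/I0 = 79.5
ln(79.5) = 4.3758
S = 10 * 4.3758
= 43.76


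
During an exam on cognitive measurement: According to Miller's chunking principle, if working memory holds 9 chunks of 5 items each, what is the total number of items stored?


Total items = chunks * items_per_chunk
= 9 * 5
= 45


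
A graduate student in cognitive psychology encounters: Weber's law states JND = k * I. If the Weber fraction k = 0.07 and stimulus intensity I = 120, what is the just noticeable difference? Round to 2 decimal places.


JND = k * I
JND = 0.07 * 120
= 8.40


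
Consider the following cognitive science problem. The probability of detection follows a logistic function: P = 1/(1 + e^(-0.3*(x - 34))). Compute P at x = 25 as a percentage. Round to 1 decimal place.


P(x) = 1/(1 + e^(-0.3*(25 - 34)))
Exponent = -0.3 * -9 = 2.7
e^(2.7) = 14.879732
P = 1/(1 + 14.879732) = 0.062973
Percentage = 6.3


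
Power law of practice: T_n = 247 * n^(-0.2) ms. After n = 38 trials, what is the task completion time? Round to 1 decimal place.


T_n = 247 * 38^(-0.2)
38^(-0.2) = 0.483107
T_n = 247 * 0.483107
= 119.3 ms


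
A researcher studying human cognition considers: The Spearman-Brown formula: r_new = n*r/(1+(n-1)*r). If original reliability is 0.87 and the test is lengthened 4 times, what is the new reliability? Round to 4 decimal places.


r_new = n*r / (1 + (n-1)*r)
Numerator = 4 * 0.87 = 3.48
Denominator = 1 + 3 * 0.87 = 3.61
r_new = 3.48 / 3.61
= 0.9640


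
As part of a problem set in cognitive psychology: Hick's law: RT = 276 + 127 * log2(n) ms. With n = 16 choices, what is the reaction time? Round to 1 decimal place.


RT = 276 + 127 * log2(16)
log2(16) = 4.0
RT = 276 + 127 * 4.0
= 276 + 508.0
= 784.0 ms


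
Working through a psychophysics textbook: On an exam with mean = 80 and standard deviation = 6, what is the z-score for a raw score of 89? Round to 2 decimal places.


z = (X - mu) / sigma
= (89 - 80) / 6
= 9 / 6
= 1.50


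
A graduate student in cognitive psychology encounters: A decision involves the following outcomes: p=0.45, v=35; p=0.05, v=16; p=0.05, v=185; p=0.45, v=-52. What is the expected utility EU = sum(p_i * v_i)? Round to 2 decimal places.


EU = sum(p_i * v_i)
0.45 * 35 = 15.75
0.05 * 16 = 0.8
0.05 * 185 = 9.25
0.45 * -52 = -23.4
EU = 15.75 + 0.8 + 9.25 + -23.4
= 2.40


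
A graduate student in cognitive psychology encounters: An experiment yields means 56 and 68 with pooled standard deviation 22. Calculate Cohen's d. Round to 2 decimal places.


Cohen's d = (M1 - M2) / S_pooled
= (56 - 68) / 22
= -12 / 22
= -0.55


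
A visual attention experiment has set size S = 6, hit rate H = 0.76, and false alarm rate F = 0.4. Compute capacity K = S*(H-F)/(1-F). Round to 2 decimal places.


K = S * (H - F) / (1 - F)
H - F = 0.36
1 - F = 0.6
K = 6 * 0.36 / 0.6
= 3.60


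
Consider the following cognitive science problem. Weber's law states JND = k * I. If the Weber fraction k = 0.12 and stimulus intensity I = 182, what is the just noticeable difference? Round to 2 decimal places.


JND = k * I
JND = 0.12 * 182
= 21.84


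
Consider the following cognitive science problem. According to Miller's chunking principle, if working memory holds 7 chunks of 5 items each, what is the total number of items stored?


Total items = chunks * items_per_chunk
= 7 * 5
= 35


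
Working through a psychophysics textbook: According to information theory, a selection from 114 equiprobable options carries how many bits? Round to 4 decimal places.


H = log2(n)
H = log2(114)
= 6.8329


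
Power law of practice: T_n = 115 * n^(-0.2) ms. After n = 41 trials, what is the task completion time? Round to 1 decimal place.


T_n = 115 * 41^(-0.2)
41^(-0.2) = 0.475821
T_n = 115 * 0.475821
= 54.7 ms


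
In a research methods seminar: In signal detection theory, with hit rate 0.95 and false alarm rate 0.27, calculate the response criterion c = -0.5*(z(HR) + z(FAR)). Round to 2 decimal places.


c = -0.5 * (z(HR) + z(FAR))
z(0.95) = 1.6449
z(0.27) = -0.6128
c = -0.5 * (1.6449 + -0.6128)
= -0.5 * 1.0321
= -0.52


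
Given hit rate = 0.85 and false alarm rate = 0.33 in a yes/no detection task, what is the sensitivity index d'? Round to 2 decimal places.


d' = z(HR) - z(FAR)
z(0.85) = 1.0364
z(0.33) = -0.4399
d' = 1.0364 - -0.4399
= 1.48


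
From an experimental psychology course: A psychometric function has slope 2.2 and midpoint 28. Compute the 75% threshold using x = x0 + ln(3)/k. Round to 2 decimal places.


At P = 0.75: 0.75 = 1/(1 + e^(-k*(x-x0)))
Solving: e^(-k*(x-x0)) = 1/3
x = x0 + ln(3)/k
ln(3) = 1.0986
x = 28 + 1.0986/2.2
= 28 + 0.4994
= 28.50


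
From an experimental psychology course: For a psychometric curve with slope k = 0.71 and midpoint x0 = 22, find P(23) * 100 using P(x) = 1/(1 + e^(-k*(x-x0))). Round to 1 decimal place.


P(x) = 1/(1 + e^(-0.71*(23 - 22)))
Exponent = -0.71 * 1 = -0.71
e^(-0.71) = 0.491644
P = 1/(1 + 0.491644) = 0.670401
Percentage = 67.0
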